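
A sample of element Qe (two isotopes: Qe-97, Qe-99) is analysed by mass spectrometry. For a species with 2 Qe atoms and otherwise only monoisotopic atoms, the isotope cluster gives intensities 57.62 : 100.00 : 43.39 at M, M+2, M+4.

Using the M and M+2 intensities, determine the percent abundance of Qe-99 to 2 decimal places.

If p is the fraction of Qe that is Qe-97, then I(M+2)/I(M) = [C(2,1)·p^1·(1−p)] / p^2 = 2·(1−p)/p = 100.00/57.62 = 1.7355
(1−p)/p = 1.7355/2 = 0.8678  ⇒  p = 1/(1 + 0.8678) = 0.5354
Qe-97: 53.54%, Qe-99: 46.46%.

46.46%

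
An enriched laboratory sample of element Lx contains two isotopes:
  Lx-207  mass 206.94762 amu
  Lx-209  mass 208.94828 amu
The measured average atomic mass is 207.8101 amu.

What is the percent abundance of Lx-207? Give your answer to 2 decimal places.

With x = fraction of Lx-207 (so Lx-209 is 1 − x):
206.94762·x + 208.94828·(1 − x) = 207.8101
(206.94762 − 208.94828)·x = 207.8101 − 208.94828
x = -1.13818 / -2.00066 = 0.56890 → 56.89% Lx-207, 43.11% Lx-209.

56.89%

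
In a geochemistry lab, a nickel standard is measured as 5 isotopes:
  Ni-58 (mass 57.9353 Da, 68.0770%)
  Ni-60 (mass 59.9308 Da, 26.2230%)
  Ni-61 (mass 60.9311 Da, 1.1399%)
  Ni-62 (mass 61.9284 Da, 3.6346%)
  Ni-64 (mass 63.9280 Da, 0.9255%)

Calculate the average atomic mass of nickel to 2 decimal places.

58.69 Da

The abundance-weighted mean is 0.680770 × 57.9353 + 0.262230 × 59.9308 + 0.011399 × 60.9311 + 0.036346 × 61.9284 + 0.009255 × 63.9280
= 39.44061 + 15.71565 + 0.69455 + 2.25085 + 0.59165 = 58.69331 Da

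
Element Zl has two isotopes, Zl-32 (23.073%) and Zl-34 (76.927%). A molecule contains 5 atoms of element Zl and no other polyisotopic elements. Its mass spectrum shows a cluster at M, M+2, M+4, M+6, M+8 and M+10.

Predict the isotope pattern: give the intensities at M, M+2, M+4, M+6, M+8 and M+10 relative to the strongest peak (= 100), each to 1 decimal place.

0.2 : 2.7 : 18.0 : 60.0 : 100.0 : 66.7

The 5 Zl atoms are independent, so intensities follow the terms of (0.23073 + 0.76927)^5.
P(M) = 0.23073^5 = 0.000654
P(M+2) = 5 × 0.23073^4 × 0.76927^1 = 0.010901
P(M+4) = 10 × 0.23073^3 × 0.76927^2 = 0.072689
P(M+6) = 10 × 0.23073^2 × 0.76927^3 = 0.242351
P(M+8) = 5 × 0.23073^1 × 0.76927^4 = 0.404007
P(M+10) = 0.76927^5 = 0.269398
The M+8 peak is largest (0.404007); scaling to 100 gives 0.2 : 2.7 : 18.0 : 60.0 : 100.0 : 66.7.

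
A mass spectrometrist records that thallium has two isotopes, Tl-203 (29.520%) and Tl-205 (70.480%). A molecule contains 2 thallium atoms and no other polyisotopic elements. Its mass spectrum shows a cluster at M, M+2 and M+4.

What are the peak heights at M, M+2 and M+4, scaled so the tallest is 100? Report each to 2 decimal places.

17.54 : 83.77 : 100.00

The 2 Tl atoms are independent, so intensities follow the terms of (0.29520 + 0.70480)^2.
P(M) = 0.29520^2 = 0.087143
P(M+2) = 2 × 0.29520^1 × 0.70480^1 = 0.416114
P(M+4) = 0.70480^2 = 0.496743
The M+4 peak is largest (0.496743); scaling to 100 gives 17.54 : 83.77 : 100.00.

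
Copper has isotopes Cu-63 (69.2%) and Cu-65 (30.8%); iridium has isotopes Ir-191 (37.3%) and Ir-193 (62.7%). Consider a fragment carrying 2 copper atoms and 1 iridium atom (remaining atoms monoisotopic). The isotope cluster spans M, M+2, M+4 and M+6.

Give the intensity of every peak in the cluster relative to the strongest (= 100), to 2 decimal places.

38.89 : 100.00 : 65.90 : 12.95

Copper pattern (n=2): 0.478864 : 0.426272 : 0.094864
Iridium pattern (n=1): 0.3730 : 0.6270
Convolve the two distributions (both contribute in 2-u steps):
  M: 0.478864×0.3730 = 0.178616
  M+2: 0.478864×0.6270 + 0.426272×0.3730 = 0.459247
  M+4: 0.426272×0.6270 + 0.094864×0.3730 = 0.302657
  M+6: 0.094864×0.6270 = 0.059480
Scale to base peak (0.459247) = 100: 38.89 : 100.00 : 65.90 : 12.95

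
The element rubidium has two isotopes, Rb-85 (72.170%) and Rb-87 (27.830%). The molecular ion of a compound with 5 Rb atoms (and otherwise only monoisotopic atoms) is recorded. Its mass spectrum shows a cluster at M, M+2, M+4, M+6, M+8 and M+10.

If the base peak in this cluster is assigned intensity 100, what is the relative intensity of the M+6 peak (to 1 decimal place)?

29.7

Binomial terms of (0.72170 + 0.27830)^5: M 0.1958, M+2 0.3775, M+4 0.2911, M+6 0.1123, M+8 0.0216, M+10 0.0017 → M+2 is the base peak.
P(M+2) = C(5,1) × 0.72170^4 × 0.27830^1 = 5 × 0.27128565 × 0.2783 = 0.377494 (base)
P(M+6) = C(5,3) × 0.72170^2 × 0.27830^3 = 10 × 0.52085089 × 0.02155458 = 0.112267
Relative intensity = 0.112267 / 0.377494 × 100 = 29.7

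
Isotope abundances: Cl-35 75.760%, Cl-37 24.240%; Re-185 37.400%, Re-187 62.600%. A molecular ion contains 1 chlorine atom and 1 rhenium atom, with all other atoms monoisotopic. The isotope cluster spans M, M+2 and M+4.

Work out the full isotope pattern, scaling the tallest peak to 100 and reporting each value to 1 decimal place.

50.2 : 100.0 : 26.9

Chlorine pattern (n=1): 0.7576 : 0.2424
Rhenium pattern (n=1): 0.3740 : 0.6260
Convolve the two distributions (both contribute in 2-u steps):
  M: 0.7576×0.3740 = 0.283342
  M+2: 0.7576×0.6260 + 0.2424×0.3740 = 0.564915
  M+4: 0.2424×0.6260 = 0.151742
Scale to base peak (0.564915) = 100: 50.2 : 100.0 : 26.9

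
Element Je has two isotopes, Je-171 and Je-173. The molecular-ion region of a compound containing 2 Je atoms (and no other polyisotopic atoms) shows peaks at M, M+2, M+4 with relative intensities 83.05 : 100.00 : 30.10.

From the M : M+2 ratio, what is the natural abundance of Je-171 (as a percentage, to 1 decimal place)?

62.4%

Write p for the Je-171 fraction. I(M+2)/I(M) = [C(2,1)·p^1·(1−p)] / p^2 = 2·(1−p)/p = 100.00/83.05 = 1.2041
(1−p)/p = 1.2041/2 = 0.6020  ⇒  p = 1/(1 + 0.6020) = 0.6242
Je-171: 62.4%, Je-173: 37.6%.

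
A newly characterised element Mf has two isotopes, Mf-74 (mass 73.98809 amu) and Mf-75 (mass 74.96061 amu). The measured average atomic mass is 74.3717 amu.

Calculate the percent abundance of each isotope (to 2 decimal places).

Mf-74: 60.56%, Mf-75: 39.44%

With x = fraction of Mf-74 (so Mf-75 is 1 − x):
73.98809·x + 74.96061·(1 − x) = 74.3717
(73.98809 − 74.96061)·x = 74.3717 − 74.96061
x = -0.58891 / -0.97252 = 0.60555 → 60.56% Mf-74, 39.44% Mf-75.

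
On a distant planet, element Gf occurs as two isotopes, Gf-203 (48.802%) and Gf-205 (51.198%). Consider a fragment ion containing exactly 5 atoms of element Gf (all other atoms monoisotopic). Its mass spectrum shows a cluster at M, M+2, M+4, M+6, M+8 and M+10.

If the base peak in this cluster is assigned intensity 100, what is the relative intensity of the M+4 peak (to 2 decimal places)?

95.32

(0.48802 + 0.51198)^5 gives M 0.0277, M+2 0.1452, M+4 0.3047, M+6 0.3196, M+8 0.1677, M+10 0.0352; the largest is M+6.
P(M+6) = C(5,3) × 0.48802^2 × 0.51198^3 = 10 × 0.23816352 × 0.134202 = 0.319620 (base)
P(M+4) = C(5,2) × 0.48802^3 × 0.51198^2 = 10 × 0.11622856 × 0.26212352 = 0.304662
Relative intensity = 0.304662 / 0.319620 × 100 = 95.32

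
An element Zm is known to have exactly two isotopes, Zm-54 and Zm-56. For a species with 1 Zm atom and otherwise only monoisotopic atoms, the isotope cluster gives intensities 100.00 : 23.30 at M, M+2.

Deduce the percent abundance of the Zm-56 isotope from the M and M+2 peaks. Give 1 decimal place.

Write p for the Zm-54 fraction. I(M+2)/I(M) = [C(1,1)·p^0·(1−p)] / p^1 = 1·(1−p)/p = 23.30/100.00 = 0.2330
(1−p)/p = 0.2330/1 = 0.2330  ⇒  p = 1/(1 + 0.2330) = 0.8110
Zm-54: 81.1%, Zm-56: 18.9%.

18.9%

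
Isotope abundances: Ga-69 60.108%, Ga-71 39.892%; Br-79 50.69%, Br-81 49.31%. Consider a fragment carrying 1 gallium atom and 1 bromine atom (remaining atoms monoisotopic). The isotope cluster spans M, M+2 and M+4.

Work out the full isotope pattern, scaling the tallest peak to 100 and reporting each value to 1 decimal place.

Gallium pattern (n=1): 0.60108 : 0.39892
Bromine pattern (n=1): 0.5069 : 0.4931
Convolve the two distributions (both contribute in 2-u steps):
  M: 0.60108×0.5069 = 0.304687
  M+2: 0.60108×0.4931 + 0.39892×0.5069 = 0.498605
  M+4: 0.39892×0.4931 = 0.196707
Scale to base peak (0.498605) = 100: 61.1 : 100.0 : 39.5

61.1 : 100.0 : 39.5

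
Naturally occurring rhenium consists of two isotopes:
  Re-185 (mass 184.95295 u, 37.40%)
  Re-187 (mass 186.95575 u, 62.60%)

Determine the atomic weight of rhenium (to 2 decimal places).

Weight each isotope mass by its fractional abundance: 0.3740 × 184.95295 + 0.6260 × 186.95575
= 69.172403 + 117.034300 = 186.206703 u

186.21 u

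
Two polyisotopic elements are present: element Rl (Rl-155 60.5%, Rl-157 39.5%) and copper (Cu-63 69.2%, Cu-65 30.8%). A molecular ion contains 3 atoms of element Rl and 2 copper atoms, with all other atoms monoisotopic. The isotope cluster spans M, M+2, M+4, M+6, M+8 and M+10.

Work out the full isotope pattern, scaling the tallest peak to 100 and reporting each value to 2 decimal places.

31.05 : 88.46 : 100.00 : 56.04 : 15.56 : 1.71

Element Rl pattern (n=3): 0.22144512 : 0.43373962 : 0.28318538 : 0.06162988
Copper pattern (n=2): 0.478864 : 0.426272 : 0.094864
Convolve the two distributions (both contribute in 2-u steps):
  M: 0.22144512×0.478864 = 0.106042
  M+2: 0.22144512×0.426272 + 0.43373962×0.478864 = 0.302098
  M+4: 0.22144512×0.094864 + 0.43373962×0.426272 + 0.28318538×0.478864 = 0.341506
  M+6: 0.43373962×0.094864 + 0.28318538×0.426272 + 0.06162988×0.478864 = 0.191373
  M+8: 0.28318538×0.094864 + 0.06162988×0.426272 = 0.053135
  M+10: 0.06162988×0.094864 = 0.005846
Scale to base peak (0.341506) = 100: 31.05 : 88.46 : 100.00 : 56.04 : 15.56 : 1.71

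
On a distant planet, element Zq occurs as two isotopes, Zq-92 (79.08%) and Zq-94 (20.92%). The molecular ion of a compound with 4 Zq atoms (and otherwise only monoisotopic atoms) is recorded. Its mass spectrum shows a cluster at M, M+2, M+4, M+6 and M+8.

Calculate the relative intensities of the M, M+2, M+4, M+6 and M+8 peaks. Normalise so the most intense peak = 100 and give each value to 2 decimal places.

Expanding (0.7908 + 0.2092)^4:
P(M) = 0.7908^4 = 0.391081
P(M+2) = 4 × 0.7908^3 × 0.2092^1 = 0.413830
P(M+4) = 6 × 0.7908^2 × 0.2092^2 = 0.164213
P(M+6) = 4 × 0.7908^1 × 0.2092^3 = 0.028961
P(M+8) = 0.2092^4 = 0.001915
The M+2 peak is largest (0.413830); scaling to 100 gives 94.50 : 100.00 : 39.68 : 7.00 : 0.46.

94.50 : 100.00 : 39.68 : 7.00 : 0.46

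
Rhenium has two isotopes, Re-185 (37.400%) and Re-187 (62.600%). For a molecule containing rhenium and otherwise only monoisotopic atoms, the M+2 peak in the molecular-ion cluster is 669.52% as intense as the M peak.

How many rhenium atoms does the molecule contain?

4

The M+2/M ratio from n Re atoms is n · q/p = n · 0.62600/0.37400.
n = 6.6952 × 0.37400/0.62600 = 4.00 ≈ 4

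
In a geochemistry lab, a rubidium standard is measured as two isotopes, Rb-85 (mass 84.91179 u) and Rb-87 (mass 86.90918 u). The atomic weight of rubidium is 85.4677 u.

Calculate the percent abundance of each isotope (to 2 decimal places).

Rb-85: 72.17%, Rb-87: 27.83%

Let x be the fractional abundance of Rb-85; then Rb-87 has abundance 1 − x.
84.91179·x + 86.90918·(1 − x) = 85.4677
(84.91179 − 86.90918)·x = 85.4677 − 86.90918
x = -1.44148 / -1.99739 = 0.72168 → 72.17% Rb-85, 27.83% Rb-87.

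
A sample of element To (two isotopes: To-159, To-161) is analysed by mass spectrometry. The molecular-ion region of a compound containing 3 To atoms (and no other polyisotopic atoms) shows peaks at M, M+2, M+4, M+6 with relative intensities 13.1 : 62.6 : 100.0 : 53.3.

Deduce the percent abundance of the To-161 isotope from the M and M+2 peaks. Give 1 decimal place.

61.4%

If p is the fraction of To that is To-159, then I(M+2)/I(M) = [C(3,1)·p^2·(1−p)] / p^3 = 3·(1−p)/p = 62.6/13.1 = 4.7786
(1−p)/p = 4.7786/3 = 1.5929  ⇒  p = 1/(1 + 1.5929) = 0.3857
To-159: 38.6%, To-161: 61.4%.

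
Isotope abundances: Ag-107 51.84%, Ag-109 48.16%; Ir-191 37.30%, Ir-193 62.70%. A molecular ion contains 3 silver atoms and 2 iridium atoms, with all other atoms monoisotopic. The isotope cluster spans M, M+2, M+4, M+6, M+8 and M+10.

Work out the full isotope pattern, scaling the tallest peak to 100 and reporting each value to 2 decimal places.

Silver pattern (n=3): 0.13931407 : 0.38827347 : 0.36071085 : 0.11170161
Iridium pattern (n=2): 0.139129 : 0.467742 : 0.393129
Convolve the two distributions (both contribute in 2-u steps):
  M: 0.13931407×0.139129 = 0.019383
  M+2: 0.13931407×0.467742 + 0.38827347×0.139129 = 0.119183
  M+4: 0.13931407×0.393129 + 0.38827347×0.467742 + 0.36071085×0.139129 = 0.286566
  M+6: 0.38827347×0.393129 + 0.36071085×0.467742 + 0.11170161×0.139129 = 0.336902
  M+8: 0.36071085×0.393129 + 0.11170161×0.467742 = 0.194053
  M+10: 0.11170161×0.393129 = 0.043913
Scale to base peak (0.336902) = 100: 5.75 : 35.38 : 85.06 : 100.00 : 57.60 : 13.03

5.75 : 35.38 : 85.06 : 100.00 : 57.60 : 13.03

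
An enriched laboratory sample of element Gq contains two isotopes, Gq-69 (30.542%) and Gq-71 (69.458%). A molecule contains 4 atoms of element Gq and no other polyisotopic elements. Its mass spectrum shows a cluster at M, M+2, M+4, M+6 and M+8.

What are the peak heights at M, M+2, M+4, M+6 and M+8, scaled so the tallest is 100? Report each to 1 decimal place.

Each Gq atom is independently Gq-69 (p = 0.30542) or Gq-71 (q = 0.69458); the cluster is the binomial expansion (p + q)^4.
P(M) = 0.30542^4 = 0.008701
P(M+2) = 4 × 0.30542^3 × 0.69458^1 = 0.079154
P(M+4) = 6 × 0.30542^2 × 0.69458^2 = 0.270017
P(M+6) = 4 × 0.30542^1 × 0.69458^3 = 0.409378
P(M+8) = 0.69458^4 = 0.232750
The M+6 peak is largest (0.409378); scaling to 100 gives 2.1 : 19.3 : 66.0 : 100.0 : 56.9.

2.1 : 19.3 : 66.0 : 100.0 : 56.9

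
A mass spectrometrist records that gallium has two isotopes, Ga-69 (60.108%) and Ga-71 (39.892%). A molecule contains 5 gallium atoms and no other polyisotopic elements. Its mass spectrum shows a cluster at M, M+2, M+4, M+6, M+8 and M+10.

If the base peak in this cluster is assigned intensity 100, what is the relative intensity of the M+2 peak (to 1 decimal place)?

75.3

Binomial terms of (0.60108 + 0.39892)^5: M 0.0785, M+2 0.2604, M+4 0.3456, M+6 0.2294, M+8 0.0761, M+10 0.0101 → M+4 is the base peak.
P(M+4) = C(5,2) × 0.60108^3 × 0.39892^2 = 10 × 0.2171685 × 0.15913717 = 0.345596 (base)
P(M+2) = C(5,1) × 0.60108^4 × 0.39892^1 = 5 × 0.13053564 × 0.39892 = 0.260366
Relative intensity = 0.260366 / 0.345596 × 100 = 75.3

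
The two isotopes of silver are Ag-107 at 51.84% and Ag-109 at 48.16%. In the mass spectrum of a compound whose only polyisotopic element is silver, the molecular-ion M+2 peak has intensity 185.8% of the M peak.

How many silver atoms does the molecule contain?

2

For n independent Ag atoms, I(M+2)/I(M) = n · (abundance Ag-109) / (abundance Ag-107) = n · 0.4816/0.5184.
n = 1.858 × 0.5184/0.4816 = 2.00 ≈ 2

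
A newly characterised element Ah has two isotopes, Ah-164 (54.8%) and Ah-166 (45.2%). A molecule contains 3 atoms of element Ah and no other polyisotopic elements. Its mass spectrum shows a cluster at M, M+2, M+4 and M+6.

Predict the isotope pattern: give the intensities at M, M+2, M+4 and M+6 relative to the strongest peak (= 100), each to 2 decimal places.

40.41 : 100.00 : 82.48 : 22.68

Each Ah atom is independently Ah-164 (p = 0.548) or Ah-166 (q = 0.452); the cluster is the binomial expansion (p + q)^3.
P(M) = 0.548^3 = 0.164567
P(M+2) = 3 × 0.548^2 × 0.452^1 = 0.407212
P(M+4) = 3 × 0.548^1 × 0.452^2 = 0.335876
P(M+6) = 0.452^3 = 0.092345
The M+2 peak is largest (0.407212); scaling to 100 gives 40.41 : 100.00 : 82.48 : 22.68.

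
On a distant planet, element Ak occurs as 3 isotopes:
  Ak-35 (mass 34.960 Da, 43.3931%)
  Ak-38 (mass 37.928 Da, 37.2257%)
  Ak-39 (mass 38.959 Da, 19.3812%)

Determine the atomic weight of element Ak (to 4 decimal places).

36.8399 Da

Weight each isotope mass by its fractional abundance: 0.433931 × 34.960 + 0.372257 × 37.928 + 0.193812 × 38.959
= 15.17023 + 14.11896 + 7.55072 = 36.83991 Da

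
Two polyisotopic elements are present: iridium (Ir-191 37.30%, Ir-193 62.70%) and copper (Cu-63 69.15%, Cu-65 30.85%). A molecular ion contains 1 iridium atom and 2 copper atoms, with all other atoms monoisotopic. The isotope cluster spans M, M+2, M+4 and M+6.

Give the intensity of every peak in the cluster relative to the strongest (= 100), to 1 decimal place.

Iridium pattern (n=1): 0.3730 : 0.6270
Copper pattern (n=2): 0.47817225 : 0.4266555 : 0.09517225
Convolve the two distributions (both contribute in 2-u steps):
  M: 0.3730×0.47817225 = 0.178358
  M+2: 0.3730×0.4266555 + 0.6270×0.47817225 = 0.458957
  M+4: 0.3730×0.09517225 + 0.6270×0.4266555 = 0.303012
  M+6: 0.6270×0.09517225 = 0.059673
Scale to base peak (0.458957) = 100: 38.9 : 100.0 : 66.0 : 13.0

38.9 : 100.0 : 66.0 : 13.0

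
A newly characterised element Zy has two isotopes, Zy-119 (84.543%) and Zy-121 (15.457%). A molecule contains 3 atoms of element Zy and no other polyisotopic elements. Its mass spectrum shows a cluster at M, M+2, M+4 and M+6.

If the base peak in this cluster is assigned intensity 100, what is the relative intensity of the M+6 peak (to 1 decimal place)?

0.6

Term probabilities: M 0.6043, M+2 0.3314, M+4 0.0606, M+6 0.0037. Base peak = M.
P(M) = C(3,0) × 0.84543^3 × 0.15457^0 = 1 × 0.60427269 × 1.0000 = 0.604273 (base)
P(M+6) = C(3,3) × 0.84543^0 × 0.15457^3 = 1 × 1.0000 × 0.00369297 = 0.003693
Relative intensity = 0.003693 / 0.604273 × 100 = 0.6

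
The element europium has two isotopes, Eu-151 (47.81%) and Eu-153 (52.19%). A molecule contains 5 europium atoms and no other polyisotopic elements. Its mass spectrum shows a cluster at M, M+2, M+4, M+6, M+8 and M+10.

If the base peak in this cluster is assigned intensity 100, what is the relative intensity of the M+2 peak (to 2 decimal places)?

(0.4781 + 0.5219)^5 gives M 0.0250, M+2 0.1363, M+4 0.2977, M+6 0.3249, M+8 0.1774, M+10 0.0387; the largest is M+6.
P(M+6) = C(5,3) × 0.4781^2 × 0.5219^3 = 10 × 0.22857961 × 0.14215492 = 0.324937 (base)
P(M+2) = C(5,1) × 0.4781^4 × 0.5219^1 = 5 × 0.05224864 × 0.5219 = 0.136343
Relative intensity = 0.136343 / 0.324937 × 100 = 41.96

41.96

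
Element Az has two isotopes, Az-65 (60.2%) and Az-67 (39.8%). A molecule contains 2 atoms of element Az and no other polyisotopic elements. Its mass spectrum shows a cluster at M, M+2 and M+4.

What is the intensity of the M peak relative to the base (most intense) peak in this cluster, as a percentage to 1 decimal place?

Binomial terms of (0.602 + 0.398)^2: M 0.3624, M+2 0.4792, M+4 0.1584 → M+2 is the base peak.
P(M+2) = C(2,1) × 0.602^1 × 0.398^1 = 2 × 0.6020 × 0.3980 = 0.479192 (base)
P(M) = C(2,0) × 0.602^2 × 0.398^0 = 1 × 0.362404 × 1.0000 = 0.362404
Relative intensity = 0.362404 / 0.479192 × 100 = 75.6

75.6%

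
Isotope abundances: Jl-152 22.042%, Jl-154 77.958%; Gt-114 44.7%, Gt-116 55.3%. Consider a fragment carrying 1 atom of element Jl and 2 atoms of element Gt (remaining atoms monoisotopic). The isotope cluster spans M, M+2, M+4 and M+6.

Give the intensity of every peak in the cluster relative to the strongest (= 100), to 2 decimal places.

9.73 : 58.46 : 100.00 : 52.65

Element Jl pattern (n=1): 0.22042 : 0.77958
Element Gt pattern (n=2): 0.199809 : 0.494382 : 0.305809
Convolve the two distributions (both contribute in 2-u steps):
  M: 0.22042×0.199809 = 0.044042
  M+2: 0.22042×0.494382 + 0.77958×0.199809 = 0.264739
  M+4: 0.22042×0.305809 + 0.77958×0.494382 = 0.452817
  M+6: 0.77958×0.305809 = 0.238403
Scale to base peak (0.452817) = 100: 9.73 : 58.46 : 100.00 : 52.65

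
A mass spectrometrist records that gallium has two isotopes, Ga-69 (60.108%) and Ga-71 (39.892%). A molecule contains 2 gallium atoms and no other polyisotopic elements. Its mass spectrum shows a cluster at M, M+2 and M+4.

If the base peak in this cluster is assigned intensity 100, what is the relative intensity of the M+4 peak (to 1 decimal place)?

(0.60108 + 0.39892)^2 gives M 0.3613, M+2 0.4796, M+4 0.1591; the largest is M+2.
P(M+2) = C(2,1) × 0.60108^1 × 0.39892^1 = 2 × 0.60108 × 0.39892 = 0.479566 (base)
P(M+4) = C(2,2) × 0.60108^0 × 0.39892^2 = 1 × 1.0000 × 0.15913717 = 0.159137
Relative intensity = 0.159137 / 0.479566 × 100 = 33.2

33.2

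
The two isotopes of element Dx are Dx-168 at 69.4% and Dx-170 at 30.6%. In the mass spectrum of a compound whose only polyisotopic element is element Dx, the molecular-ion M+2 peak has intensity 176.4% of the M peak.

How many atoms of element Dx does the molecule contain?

4

With n Dx atoms, P(M+2)/P(M) = C(n,1)·p^(n−1)q / p^n = n·q/p = n · 0.306/0.694.
n = 1.764 × 0.694/0.306 = 4.00 ≈ 4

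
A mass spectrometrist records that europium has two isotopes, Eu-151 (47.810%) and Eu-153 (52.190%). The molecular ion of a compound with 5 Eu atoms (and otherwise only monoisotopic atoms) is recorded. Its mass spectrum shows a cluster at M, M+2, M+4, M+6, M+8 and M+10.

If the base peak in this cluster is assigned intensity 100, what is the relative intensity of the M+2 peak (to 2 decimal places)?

41.96

Term probabilities: M 0.0250, M+2 0.1363, M+4 0.2977, M+6 0.3249, M+8 0.1774, M+10 0.0387. Base peak = M+6.
P(M+6) = C(5,3) × 0.47810^2 × 0.52190^3 = 10 × 0.22857961 × 0.14215492 = 0.324937 (base)
P(M+2) = C(5,1) × 0.47810^4 × 0.52190^1 = 5 × 0.05224864 × 0.5219 = 0.136343
Relative intensity = 0.136343 / 0.324937 × 100 = 41.96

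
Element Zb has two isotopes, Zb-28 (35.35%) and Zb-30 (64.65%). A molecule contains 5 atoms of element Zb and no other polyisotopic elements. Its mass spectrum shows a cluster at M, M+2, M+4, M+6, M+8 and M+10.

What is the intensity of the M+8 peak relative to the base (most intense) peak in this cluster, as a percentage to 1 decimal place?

91.4%

Binomial terms of (0.3535 + 0.6465)^5: M 0.0055, M+2 0.0505, M+4 0.1846, M+6 0.3377, M+8 0.3088, M+10 0.1129 → M+6 is the base peak.
P(M+6) = C(5,3) × 0.3535^2 × 0.6465^3 = 10 × 0.12496225 × 0.27021259 = 0.337664 (base)
P(M+8) = C(5,4) × 0.3535^1 × 0.6465^4 = 5 × 0.3535 × 0.17469244 = 0.308769
Relative intensity = 0.308769 / 0.337664 × 100 = 91.4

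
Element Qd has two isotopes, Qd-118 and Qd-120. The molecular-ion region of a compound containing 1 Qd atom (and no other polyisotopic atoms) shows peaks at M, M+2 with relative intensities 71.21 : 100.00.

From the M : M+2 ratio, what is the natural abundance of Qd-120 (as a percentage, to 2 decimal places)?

58.41%

If p is the fraction of Qd that is Qd-118, then I(M+2)/I(M) = [C(1,1)·p^0·(1−p)] / p^1 = 1·(1−p)/p = 100.00/71.21 = 1.4043
(1−p)/p = 1.4043/1 = 1.4043  ⇒  p = 1/(1 + 1.4043) = 0.4159
Qd-118: 41.59%, Qd-120: 58.41%.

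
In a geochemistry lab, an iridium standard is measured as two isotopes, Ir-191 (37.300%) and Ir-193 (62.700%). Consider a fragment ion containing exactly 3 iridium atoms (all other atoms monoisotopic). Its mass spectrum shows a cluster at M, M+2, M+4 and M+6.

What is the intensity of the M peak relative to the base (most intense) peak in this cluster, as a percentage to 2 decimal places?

11.80%

(0.37300 + 0.62700)^3 gives M 0.0519, M+2 0.2617, M+4 0.4399, M+6 0.2465; the largest is M+4.
P(M+4) = C(3,2) × 0.37300^1 × 0.62700^2 = 3 × 0.3730 × 0.393129 = 0.439911 (base)
P(M) = C(3,0) × 0.37300^3 × 0.62700^0 = 1 × 0.05189512 × 1.0000 = 0.051895
Relative intensity = 0.051895 / 0.439911 × 100 = 11.80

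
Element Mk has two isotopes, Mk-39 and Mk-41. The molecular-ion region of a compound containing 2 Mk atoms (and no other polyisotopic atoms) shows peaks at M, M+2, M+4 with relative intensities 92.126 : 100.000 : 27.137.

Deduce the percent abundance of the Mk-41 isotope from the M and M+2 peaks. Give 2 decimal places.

35.18%

If p is the fraction of Mk that is Mk-39, then I(M+2)/I(M) = [C(2,1)·p^1·(1−p)] / p^2 = 2·(1−p)/p = 100.000/92.126 = 1.0855
(1−p)/p = 1.0855/2 = 0.5427  ⇒  p = 1/(1 + 0.5427) = 0.6482
Mk-39: 64.82%, Mk-41: 35.18%.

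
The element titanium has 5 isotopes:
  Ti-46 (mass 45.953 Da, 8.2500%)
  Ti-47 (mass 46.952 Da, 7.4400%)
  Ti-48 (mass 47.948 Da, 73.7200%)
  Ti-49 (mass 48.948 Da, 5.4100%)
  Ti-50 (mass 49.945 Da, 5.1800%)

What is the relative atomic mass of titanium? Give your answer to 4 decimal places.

Average mass = Σ (abundance × isotope mass) = 0.082500 × 45.953 + 0.074400 × 46.952 + 0.737200 × 47.948 + 0.054100 × 48.948 + 0.051800 × 49.945
= 3.79112 + 3.49323 + 35.34727 + 2.64809 + 2.58715 = 47.86686 Da

47.8669 Da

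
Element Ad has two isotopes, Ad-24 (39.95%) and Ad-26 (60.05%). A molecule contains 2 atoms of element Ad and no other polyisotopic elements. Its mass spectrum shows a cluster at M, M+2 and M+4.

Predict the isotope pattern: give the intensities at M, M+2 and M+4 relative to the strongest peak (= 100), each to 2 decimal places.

33.26 : 100.00 : 75.16

Each Ad atom is independently Ad-24 (p = 0.3995) or Ad-26 (q = 0.6005); the cluster is the binomial expansion (p + q)^2.
P(M) = 0.3995^2 = 0.159600
P(M+2) = 2 × 0.3995^1 × 0.6005^1 = 0.479800
P(M+4) = 0.6005^2 = 0.360600
The M+2 peak is largest (0.479800); scaling to 100 gives 33.26 : 100.00 : 75.16.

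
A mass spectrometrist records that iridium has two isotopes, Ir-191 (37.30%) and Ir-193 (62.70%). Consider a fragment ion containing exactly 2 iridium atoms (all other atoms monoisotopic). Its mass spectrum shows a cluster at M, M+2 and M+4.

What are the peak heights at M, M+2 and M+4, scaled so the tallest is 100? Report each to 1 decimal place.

29.7 : 100.0 : 84.0

The 2 Ir atoms are independent, so intensities follow the terms of (0.3730 + 0.6270)^2.
P(M) = 0.3730^2 = 0.139129
P(M+2) = 2 × 0.3730^1 × 0.6270^1 = 0.467742
P(M+4) = 0.6270^2 = 0.393129
The M+2 peak is largest (0.467742); scaling to 100 gives 29.7 : 100.0 : 84.0.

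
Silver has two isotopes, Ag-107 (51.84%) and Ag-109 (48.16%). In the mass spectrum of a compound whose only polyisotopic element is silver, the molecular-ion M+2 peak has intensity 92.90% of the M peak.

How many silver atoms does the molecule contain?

1

With n Ag atoms, P(M+2)/P(M) = C(n,1)·p^(n−1)q / p^n = n·q/p = n · 0.4816/0.5184.
n = 0.9290 × 0.5184/0.4816 = 1.00 ≈ 1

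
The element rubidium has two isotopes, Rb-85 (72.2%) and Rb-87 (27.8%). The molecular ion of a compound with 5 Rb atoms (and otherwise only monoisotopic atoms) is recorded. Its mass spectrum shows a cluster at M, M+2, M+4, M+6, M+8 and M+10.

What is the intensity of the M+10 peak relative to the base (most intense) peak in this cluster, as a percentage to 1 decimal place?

Binomial terms of (0.722 + 0.278)^5: M 0.1962, M+2 0.3777, M+4 0.2909, M+6 0.1120, M+8 0.0216, M+10 0.0017 → M+2 is the base peak.
P(M+2) = C(5,1) × 0.722^4 × 0.278^1 = 5 × 0.27173701 × 0.2780 = 0.377714 (base)
P(M+10) = C(5,5) × 0.722^0 × 0.278^5 = 1 × 1.0000 × 0.00166044 = 0.001660
Relative intensity = 0.001660 / 0.377714 × 100 = 0.4

0.4%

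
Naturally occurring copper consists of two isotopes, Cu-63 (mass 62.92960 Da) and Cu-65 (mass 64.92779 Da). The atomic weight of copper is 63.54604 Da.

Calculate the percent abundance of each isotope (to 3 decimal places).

Writing the weighted mean with unknown fraction x of Cu-63:
62.92960·x + 64.92779·(1 − x) = 63.54604
(62.92960 − 64.92779)·x = 63.54604 − 64.92779
x = -1.38175 / -1.99819 = 0.69150 → 69.150% Cu-63, 30.850% Cu-65.

Cu-63: 69.150%, Cu-65: 30.850%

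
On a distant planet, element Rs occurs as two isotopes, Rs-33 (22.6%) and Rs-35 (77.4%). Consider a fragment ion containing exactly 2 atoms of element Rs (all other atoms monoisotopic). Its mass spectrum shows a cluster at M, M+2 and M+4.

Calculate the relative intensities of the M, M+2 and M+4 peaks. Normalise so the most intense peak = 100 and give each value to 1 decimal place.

8.5 : 58.4 : 100.0

The 2 Rs atoms are independent, so intensities follow the terms of (0.226 + 0.774)^2.
P(M) = 0.226^2 = 0.051076
P(M+2) = 2 × 0.226^1 × 0.774^1 = 0.349848
P(M+4) = 0.774^2 = 0.599076
The M+4 peak is largest (0.599076); scaling to 100 gives 8.5 : 58.4 : 100.0.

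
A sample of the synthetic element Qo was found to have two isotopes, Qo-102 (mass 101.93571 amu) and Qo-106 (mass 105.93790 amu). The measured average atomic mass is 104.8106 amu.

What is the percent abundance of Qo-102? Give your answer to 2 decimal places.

Let x be the fractional abundance of Qo-102; then Qo-106 has abundance 1 − x.
101.93571·x + 105.93790·(1 − x) = 104.8106
(101.93571 − 105.93790)·x = 104.8106 − 105.93790
x = -1.12730 / -4.00219 = 0.28167 → 28.17% Qo-102, 71.83% Qo-106.

28.17%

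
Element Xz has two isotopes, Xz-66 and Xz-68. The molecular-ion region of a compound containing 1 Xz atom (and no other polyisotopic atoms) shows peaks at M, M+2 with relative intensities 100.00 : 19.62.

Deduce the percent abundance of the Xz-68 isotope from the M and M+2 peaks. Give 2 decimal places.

16.40%

Write p for the Xz-66 fraction. I(M+2)/I(M) = [C(1,1)·p^0·(1−p)] / p^1 = 1·(1−p)/p = 19.62/100.00 = 0.1962
(1−p)/p = 0.1962/1 = 0.1962  ⇒  p = 1/(1 + 0.1962) = 0.8360
Xz-66: 83.60%, Xz-68: 16.40%.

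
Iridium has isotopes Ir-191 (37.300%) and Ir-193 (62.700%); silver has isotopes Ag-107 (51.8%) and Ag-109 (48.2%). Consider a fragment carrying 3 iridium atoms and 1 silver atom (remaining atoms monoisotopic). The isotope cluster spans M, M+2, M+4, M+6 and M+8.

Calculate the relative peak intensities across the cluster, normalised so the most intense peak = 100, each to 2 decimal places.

7.59 : 45.36 : 100.00 : 95.96 : 33.56

Iridium pattern (n=3): 0.05189512 : 0.26170165 : 0.43991135 : 0.24649188
Silver pattern (n=1): 0.5180 : 0.4820
Convolve the two distributions (both contribute in 2-u steps):
  M: 0.05189512×0.5180 = 0.026882
  M+2: 0.05189512×0.4820 + 0.26170165×0.5180 = 0.160575
  M+4: 0.26170165×0.4820 + 0.43991135×0.5180 = 0.354014
  M+6: 0.43991135×0.4820 + 0.24649188×0.5180 = 0.339720
  M+8: 0.24649188×0.4820 = 0.118809
Scale to base peak (0.354014) = 100: 7.59 : 45.36 : 100.00 : 95.96 : 33.56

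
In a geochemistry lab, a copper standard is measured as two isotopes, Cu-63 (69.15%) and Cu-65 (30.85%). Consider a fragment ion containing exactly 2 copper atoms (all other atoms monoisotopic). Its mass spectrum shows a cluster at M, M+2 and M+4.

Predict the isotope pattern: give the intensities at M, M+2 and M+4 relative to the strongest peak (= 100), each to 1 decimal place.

Expanding (0.6915 + 0.3085)^2:
P(M) = 0.6915^2 = 0.478172
P(M+2) = 2 × 0.6915^1 × 0.3085^1 = 0.426656
P(M+4) = 0.3085^2 = 0.095172
The M peak is largest (0.478172); scaling to 100 gives 100.0 : 89.2 : 19.9.

100.0 : 89.2 : 19.9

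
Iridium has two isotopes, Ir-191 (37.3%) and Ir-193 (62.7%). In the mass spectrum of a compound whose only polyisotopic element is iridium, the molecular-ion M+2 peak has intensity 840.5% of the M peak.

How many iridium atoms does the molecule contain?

5

For n independent Ir atoms, I(M+2)/I(M) = n · (abundance Ir-193) / (abundance Ir-191) = n · 0.627/0.373.
n = 8.405 × 0.373/0.627 = 5.00 ≈ 5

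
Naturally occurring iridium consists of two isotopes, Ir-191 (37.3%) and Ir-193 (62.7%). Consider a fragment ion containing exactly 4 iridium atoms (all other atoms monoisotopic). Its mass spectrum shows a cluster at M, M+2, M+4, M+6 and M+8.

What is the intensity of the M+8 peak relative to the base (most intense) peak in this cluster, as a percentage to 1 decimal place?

42.0%

(0.373 + 0.627)^4 gives M 0.0194, M+2 0.1302, M+4 0.3282, M+6 0.3678, M+8 0.1546; the largest is M+6.
P(M+6) = C(4,3) × 0.373^1 × 0.627^3 = 4 × 0.3730 × 0.24649188 = 0.367766 (base)
P(M+8) = C(4,4) × 0.373^0 × 0.627^4 = 1 × 1.0000 × 0.15455041 = 0.154550
Relative intensity = 0.154550 / 0.367766 × 100 = 42.0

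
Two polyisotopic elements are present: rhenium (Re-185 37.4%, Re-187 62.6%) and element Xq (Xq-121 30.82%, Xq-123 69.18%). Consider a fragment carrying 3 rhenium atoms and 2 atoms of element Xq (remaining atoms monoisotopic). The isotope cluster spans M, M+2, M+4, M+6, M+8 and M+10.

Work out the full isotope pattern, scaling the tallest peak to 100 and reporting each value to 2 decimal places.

1.48 : 14.04 : 53.14 : 100.00 : 93.62 : 34.89

Rhenium pattern (n=3): 0.05231362 : 0.26268713 : 0.43968487 : 0.24531438
Element Xq pattern (n=2): 0.09498724 : 0.42642552 : 0.47858724
Convolve the two distributions (both contribute in 2-u steps):
  M: 0.05231362×0.09498724 = 0.004969
  M+2: 0.05231362×0.42642552 + 0.26268713×0.09498724 = 0.047260
  M+4: 0.05231362×0.47858724 + 0.26268713×0.42642552 + 0.43968487×0.09498724 = 0.178818
  M+6: 0.26268713×0.47858724 + 0.43968487×0.42642552 + 0.24531438×0.09498724 = 0.336513
  M+8: 0.43968487×0.47858724 + 0.24531438×0.42642552 = 0.315036
  M+10: 0.24531438×0.47858724 = 0.117404
Scale to base peak (0.336513) = 100: 1.48 : 14.04 : 53.14 : 100.00 : 93.62 : 34.89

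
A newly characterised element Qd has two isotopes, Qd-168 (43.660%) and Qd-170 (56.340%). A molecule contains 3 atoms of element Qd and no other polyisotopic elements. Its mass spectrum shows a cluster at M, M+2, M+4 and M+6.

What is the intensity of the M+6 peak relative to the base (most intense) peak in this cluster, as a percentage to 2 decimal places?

43.01%

Term probabilities: M 0.0832, M+2 0.3222, M+4 0.4158, M+6 0.1788. Base peak = M+4.
P(M+4) = C(3,2) × 0.43660^1 × 0.56340^2 = 3 × 0.4366 × 0.31741956 = 0.415756 (base)
P(M+6) = C(3,3) × 0.43660^0 × 0.56340^3 = 1 × 1.0000 × 0.17883418 = 0.178834
Relative intensity = 0.178834 / 0.415756 × 100 = 43.01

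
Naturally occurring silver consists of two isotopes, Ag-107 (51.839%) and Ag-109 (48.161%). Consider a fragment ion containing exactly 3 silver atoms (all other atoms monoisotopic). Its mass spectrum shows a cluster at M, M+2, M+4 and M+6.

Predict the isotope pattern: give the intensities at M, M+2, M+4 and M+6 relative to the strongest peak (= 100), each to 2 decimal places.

35.88 : 100.00 : 92.90 : 28.77

Expanding (0.51839 + 0.48161)^3:
P(M) = 0.51839^3 = 0.139306
P(M+2) = 3 × 0.51839^2 × 0.48161^1 = 0.388267
P(M+4) = 3 × 0.51839^1 × 0.48161^2 = 0.360719
P(M+6) = 0.48161^3 = 0.111709
The M+2 peak is largest (0.388267); scaling to 100 gives 35.88 : 100.00 : 92.90 : 28.77.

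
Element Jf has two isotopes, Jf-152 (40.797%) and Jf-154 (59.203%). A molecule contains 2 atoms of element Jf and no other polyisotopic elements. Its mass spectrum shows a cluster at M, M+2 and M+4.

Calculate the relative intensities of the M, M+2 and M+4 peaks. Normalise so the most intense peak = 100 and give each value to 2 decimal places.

The 2 Jf atoms are independent, so intensities follow the terms of (0.40797 + 0.59203)^2.
P(M) = 0.40797^2 = 0.166440
P(M+2) = 2 × 0.40797^1 × 0.59203^1 = 0.483061
P(M+4) = 0.59203^2 = 0.350500
The M+2 peak is largest (0.483061); scaling to 100 gives 34.46 : 100.00 : 72.56.

34.46 : 100.00 : 72.56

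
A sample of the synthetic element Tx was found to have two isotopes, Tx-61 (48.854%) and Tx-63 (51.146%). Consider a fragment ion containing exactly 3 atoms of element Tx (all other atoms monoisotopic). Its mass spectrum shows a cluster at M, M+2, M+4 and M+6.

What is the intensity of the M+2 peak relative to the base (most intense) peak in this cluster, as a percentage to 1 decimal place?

Binomial terms of (0.48854 + 0.51146)^3: M 0.1166, M+2 0.3662, M+4 0.3834, M+6 0.1338 → M+4 is the base peak.
P(M+4) = C(3,2) × 0.48854^1 × 0.51146^2 = 3 × 0.48854 × 0.26159133 = 0.383393 (base)
P(M+2) = C(3,1) × 0.48854^2 × 0.51146^1 = 3 × 0.23867133 × 0.51146 = 0.366213
Relative intensity = 0.366213 / 0.383393 × 100 = 95.5

95.5%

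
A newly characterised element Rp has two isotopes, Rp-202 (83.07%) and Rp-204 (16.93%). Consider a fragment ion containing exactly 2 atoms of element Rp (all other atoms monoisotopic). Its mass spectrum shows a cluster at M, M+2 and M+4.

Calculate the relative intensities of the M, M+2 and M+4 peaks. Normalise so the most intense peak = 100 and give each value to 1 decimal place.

100.0 : 40.8 : 4.2

Each Rp atom is independently Rp-202 (p = 0.8307) or Rp-204 (q = 0.1693); the cluster is the binomial expansion (p + q)^2.
P(M) = 0.8307^2 = 0.690062
P(M+2) = 2 × 0.8307^1 × 0.1693^1 = 0.281275
P(M+4) = 0.1693^2 = 0.028662
The M peak is largest (0.690062); scaling to 100 gives 100.0 : 40.8 : 4.2.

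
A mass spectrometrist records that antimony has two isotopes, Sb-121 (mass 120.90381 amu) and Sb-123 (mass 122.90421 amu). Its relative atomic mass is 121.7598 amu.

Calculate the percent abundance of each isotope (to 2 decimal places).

Sb-121: 57.21%, Sb-123: 42.79%

With x = fraction of Sb-121 (so Sb-123 is 1 − x):
120.90381·x + 122.90421·(1 − x) = 121.7598
(120.90381 − 122.90421)·x = 121.7598 − 122.90421
x = -1.14441 / -2.00040 = 0.57209 → 57.21% Sb-121, 42.79% Sb-123.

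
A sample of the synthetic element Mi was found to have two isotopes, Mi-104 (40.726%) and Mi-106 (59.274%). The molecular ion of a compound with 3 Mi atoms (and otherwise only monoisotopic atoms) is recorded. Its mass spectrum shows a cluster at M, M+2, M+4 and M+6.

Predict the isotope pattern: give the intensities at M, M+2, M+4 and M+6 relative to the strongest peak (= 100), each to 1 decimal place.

Each Mi atom is independently Mi-104 (p = 0.40726) or Mi-106 (q = 0.59274); the cluster is the binomial expansion (p + q)^3.
P(M) = 0.40726^3 = 0.067548
P(M+2) = 3 × 0.40726^2 × 0.59274^1 = 0.294937
P(M+4) = 3 × 0.40726^1 × 0.59274^2 = 0.429261
P(M+6) = 0.59274^3 = 0.208254
The M+4 peak is largest (0.429261); scaling to 100 gives 15.7 : 68.7 : 100.0 : 48.5.

15.7 : 68.7 : 100.0 : 48.5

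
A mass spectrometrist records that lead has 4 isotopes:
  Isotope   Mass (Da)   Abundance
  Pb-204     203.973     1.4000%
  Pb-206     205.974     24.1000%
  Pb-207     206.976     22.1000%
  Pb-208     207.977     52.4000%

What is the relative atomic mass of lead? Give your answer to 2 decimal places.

Average mass = Σ (abundance × isotope mass) = 0.014000 × 203.973 + 0.241000 × 205.974 + 0.221000 × 206.976 + 0.524000 × 207.977
= 2.8556 + 49.6397 + 45.7417 + 108.9799 = 207.2169 Da

207.22 Da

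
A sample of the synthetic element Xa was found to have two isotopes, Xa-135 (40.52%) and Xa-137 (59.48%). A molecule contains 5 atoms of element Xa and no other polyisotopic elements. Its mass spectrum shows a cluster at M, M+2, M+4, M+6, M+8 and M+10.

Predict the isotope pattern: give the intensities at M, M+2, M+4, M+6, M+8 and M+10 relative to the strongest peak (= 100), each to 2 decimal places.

Expanding (0.4052 + 0.5948)^5:
P(M) = 0.4052^5 = 0.010923
P(M+2) = 5 × 0.4052^4 × 0.5948^1 = 0.080171
P(M+4) = 10 × 0.4052^3 × 0.5948^2 = 0.235370
P(M+6) = 10 × 0.4052^2 × 0.5948^3 = 0.345503
P(M+8) = 5 × 0.4052^1 × 0.5948^4 = 0.253585
P(M+10) = 0.5948^5 = 0.074448
The M+6 peak is largest (0.345503); scaling to 100 gives 3.16 : 23.20 : 68.12 : 100.00 : 73.40 : 21.55.

3.16 : 23.20 : 68.12 : 100.00 : 73.40 : 21.55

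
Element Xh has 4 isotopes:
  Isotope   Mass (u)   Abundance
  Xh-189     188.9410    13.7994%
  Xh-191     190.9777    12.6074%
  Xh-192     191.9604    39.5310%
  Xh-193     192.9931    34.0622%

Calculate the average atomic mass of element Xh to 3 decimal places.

191.772 u

Average mass = Σ (abundance × isotope mass) = 0.137994 × 188.9410 + 0.126074 × 190.9777 + 0.395310 × 191.9604 + 0.340622 × 192.9931
= 26.07272 + 24.07732 + 75.88387 + 65.73770 = 191.77161 u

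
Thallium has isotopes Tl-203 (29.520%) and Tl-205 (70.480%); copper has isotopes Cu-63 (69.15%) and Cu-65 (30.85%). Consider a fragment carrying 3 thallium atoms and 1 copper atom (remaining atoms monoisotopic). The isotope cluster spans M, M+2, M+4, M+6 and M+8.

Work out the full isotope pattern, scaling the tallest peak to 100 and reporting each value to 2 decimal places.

4.71 : 35.82 : 95.56 : 100.00 : 28.59

Thallium pattern (n=3): 0.02572463 : 0.18425524 : 0.43991564 : 0.35010449
Copper pattern (n=1): 0.6915 : 0.3085
Convolve the two distributions (both contribute in 2-u steps):
  M: 0.02572463×0.6915 = 0.017789
  M+2: 0.02572463×0.3085 + 0.18425524×0.6915 = 0.135349
  M+4: 0.18425524×0.3085 + 0.43991564×0.6915 = 0.361044
  M+6: 0.43991564×0.3085 + 0.35010449×0.6915 = 0.377811
  M+8: 0.35010449×0.3085 = 0.108007
Scale to base peak (0.377811) = 100: 4.71 : 35.82 : 95.56 : 100.00 : 28.59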